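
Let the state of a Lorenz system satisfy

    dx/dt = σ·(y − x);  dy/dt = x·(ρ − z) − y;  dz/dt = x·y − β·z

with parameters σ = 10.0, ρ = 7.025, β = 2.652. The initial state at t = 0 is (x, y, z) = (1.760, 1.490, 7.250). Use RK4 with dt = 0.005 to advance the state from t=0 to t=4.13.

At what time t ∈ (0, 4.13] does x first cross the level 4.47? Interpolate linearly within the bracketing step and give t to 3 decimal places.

t=0.000: state=(1.760, 1.490, 7.250)
step 1 (dt=0.005): k1=(-2.700, -1.886, -16.605), k2=(-2.680, -1.807, -16.513), k3=(-2.678, -1.808, -16.513), k4=(-2.656, -1.730, -16.421); state += dt/6·(k1+2k2+2k3+k4)
t=0.005: state=(1.747, 1.481, 7.167)
t=0.010: state=(1.733, 1.473, 7.086)
t=0.015: state=(1.721, 1.465, 7.005)
continuing one RK4 step at a time; state shown every 40 steps (Δt=0.2):
t=0.200: state=(1.519, 1.567, 4.624)
t=0.400: state=(1.919, 2.269, 3.222)
t=0.600: state=(2.936, 3.603, 3.018)
t=0.800: state=(4.457, 5.219, 4.431)
next step: t=0.805: state=(4.495, 5.250, 4.489) — x has crossed 4.47
linear interpolation between t=0.800 (4.45672) and t=0.805 (4.49468) → t≈0.802

t = 0.802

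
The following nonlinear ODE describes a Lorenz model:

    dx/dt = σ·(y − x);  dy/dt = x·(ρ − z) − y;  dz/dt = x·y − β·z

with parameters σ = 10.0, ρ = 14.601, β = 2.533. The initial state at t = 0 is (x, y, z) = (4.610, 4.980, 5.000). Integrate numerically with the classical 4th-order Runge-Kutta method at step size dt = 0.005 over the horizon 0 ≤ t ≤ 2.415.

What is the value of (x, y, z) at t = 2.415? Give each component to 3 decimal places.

t=0.000: state=(4.610, 4.980, 5.000)
step 1 (dt=0.005): k1=(3.700, 39.281, 10.293), k2=(4.590, 39.152, 10.727), k3=(4.564, 39.169, 10.734), k4=(5.430, 39.055, 11.178); state += dt/6·(k1+2k2+2k3+k4)
t=0.005: state=(4.633, 5.176, 5.054)
t=0.010: state=(4.664, 5.371, 5.112)
t=0.015: state=(4.703, 5.565, 5.175)
continuing one RK4 step at a time; state shown every 20 steps (Δt=0.1):
t=0.100: state=(6.270, 8.844, 7.204)
t=0.200: state=(9.019, 11.427, 12.774)
t=0.300: state=(9.881, 8.793, 19.008)
t=0.400: state=(7.222, 3.666, 19.466)
t=0.500: state=(4.015, 1.491, 16.258)
t=0.600: state=(2.306, 1.323, 12.970)
t=0.700: state=(1.827, 1.760, 10.333)
t=0.800: state=(2.055, 2.555, 8.381)
t=0.900: state=(2.829, 3.895, 7.194)
t=1.000: state=(4.245, 6.034, 7.136)
t=1.100: state=(6.384, 8.788, 9.080)
t=1.200: state=(8.613, 10.299, 13.669)
t=1.300: state=(9.012, 7.947, 18.122)
t=1.400: state=(6.875, 4.136, 18.295)
t=1.500: state=(4.384, 2.387, 15.711)
t=1.600: state=(3.020, 2.248, 12.901)
t=1.700: state=(2.710, 2.802, 10.627)
t=1.800: state=(3.128, 3.857, 9.092)
t=1.900: state=(4.165, 5.511, 8.561)
t=2.000: state=(5.792, 7.649, 9.573)
t=2.100: state=(7.626, 9.220, 12.592)
t=2.200: state=(8.468, 8.351, 16.308)
t=2.300: state=(7.379, 5.535, 17.603)
t=2.400: state=(5.389, 3.527, 16.132)
t=2.415: state=(5.118, 3.368, 15.797)

(x, y, z) = (5.118, 3.368, 15.797)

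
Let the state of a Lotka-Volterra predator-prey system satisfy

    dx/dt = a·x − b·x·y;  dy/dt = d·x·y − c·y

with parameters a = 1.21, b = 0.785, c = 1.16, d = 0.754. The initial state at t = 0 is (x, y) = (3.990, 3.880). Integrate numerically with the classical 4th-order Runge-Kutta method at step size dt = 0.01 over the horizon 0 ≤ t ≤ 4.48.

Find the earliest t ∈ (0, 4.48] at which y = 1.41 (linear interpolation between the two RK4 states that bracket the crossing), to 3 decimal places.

t=0.000: state=(3.990, 3.880)
step 1 (dt=0.01): k1=(-7.325, 7.172), k2=(-7.369, 7.130), k3=(-7.368, 7.129), k4=(-7.409, 7.084); state += dt/6·(k1+2k2+2k3+k4)
t=0.010: state=(3.916, 3.951)
t=0.020: state=(3.842, 4.022)
t=0.030: state=(3.767, 4.091)
continuing one RK4 step at a time; state shown every 20 steps (Δt=0.2):
t=0.200: state=(2.505, 5.014)
t=0.400: state=(1.404, 5.302)
t=0.600: state=(0.796, 4.937)
t=0.800: state=(0.490, 4.302)
t=1.000: state=(0.335, 3.626)
t=1.200: state=(0.254, 3.004)
t=1.400: state=(0.211, 2.466)
t=1.600: state=(0.189, 2.015)
t=1.800: state=(0.181, 1.643)
t=1.940: state=(0.181, 1.423)
next step: t=1.950: state=(0.181, 1.409) — y has crossed 1.41
linear interpolation between t=1.940 (1.42327) and t=1.950 (1.40878) → t≈1.949

t = 1.949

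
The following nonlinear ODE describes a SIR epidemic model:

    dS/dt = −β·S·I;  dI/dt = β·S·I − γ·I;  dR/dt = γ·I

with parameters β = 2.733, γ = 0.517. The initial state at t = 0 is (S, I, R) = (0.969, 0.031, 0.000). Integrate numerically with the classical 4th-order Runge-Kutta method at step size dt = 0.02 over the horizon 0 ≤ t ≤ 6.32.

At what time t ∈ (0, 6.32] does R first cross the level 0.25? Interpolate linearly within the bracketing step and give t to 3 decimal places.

t = 2.041

t=0.000: state=(0.969, 0.031, 0.000)
step 1 (dt=0.02): k1=(-0.082, 0.066, 0.016), k2=(-0.084, 0.067, 0.016), k3=(-0.084, 0.067, 0.016), k4=(-0.086, 0.069, 0.017); state += dt/6·(k1+2k2+2k3+k4)
t=0.020: state=(0.967, 0.032, 0.000)
t=0.040: state=(0.966, 0.034, 0.001)
t=0.060: state=(0.964, 0.035, 0.001)
continuing one RK4 step at a time; state shown every 25 steps (Δt=0.5):
t=0.500: state=(0.899, 0.086, 0.014)
t=1.000: state=(0.742, 0.207, 0.050)
t=1.500: state=(0.498, 0.376, 0.126)
t=2.000: state=(0.273, 0.487, 0.240)
t=2.040: state=(0.259, 0.491, 0.250)
next step: t=2.060: state=(0.252, 0.493, 0.255) — R has crossed 0.25
linear interpolation between t=2.040 (0.24974) and t=2.060 (0.25484) → t≈2.041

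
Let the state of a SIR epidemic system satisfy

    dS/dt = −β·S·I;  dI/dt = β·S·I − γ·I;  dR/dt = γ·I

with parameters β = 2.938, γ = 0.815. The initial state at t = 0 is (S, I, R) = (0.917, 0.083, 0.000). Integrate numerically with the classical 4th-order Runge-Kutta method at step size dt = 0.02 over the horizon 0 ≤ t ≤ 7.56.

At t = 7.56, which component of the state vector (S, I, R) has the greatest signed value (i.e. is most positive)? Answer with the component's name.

largest component: R

t=0.000: state=(0.917, 0.083, 0.000)
step 1 (dt=0.02): k1=(-0.224, 0.156, 0.068), k2=(-0.227, 0.158, 0.069), k3=(-0.227, 0.158, 0.069), k4=(-0.231, 0.161, 0.070); state += dt/6·(k1+2k2+2k3+k4)
t=0.020: state=(0.912, 0.086, 0.001)
t=0.040: state=(0.908, 0.089, 0.003)
t=0.060: state=(0.903, 0.093, 0.004)
continuing one RK4 step at a time; state shown every 25 steps (Δt=0.5):
t=0.500: state=(0.755, 0.191, 0.054)
t=1.000: state=(0.516, 0.325, 0.160)
t=1.500: state=(0.301, 0.390, 0.309)
t=2.000: state=(0.172, 0.364, 0.465)
t=2.500: state=(0.106, 0.295, 0.599)
t=3.000: state=(0.072, 0.223, 0.705)
t=3.500: state=(0.055, 0.163, 0.783)
t=4.000: state=(0.045, 0.116, 0.839)
t=4.500: state=(0.039, 0.082, 0.879)
t=5.000: state=(0.035, 0.058, 0.907)
t=5.500: state=(0.032, 0.040, 0.927)
t=6.000: state=(0.031, 0.028, 0.941)
t=6.500: state=(0.030, 0.020, 0.951)
t=7.000: state=(0.029, 0.014, 0.957)
t=7.500: state=(0.029, 0.009, 0.962)
t=7.560: state=(0.029, 0.009, 0.962)
compare at T: S=0.029, I=0.009, R=0.962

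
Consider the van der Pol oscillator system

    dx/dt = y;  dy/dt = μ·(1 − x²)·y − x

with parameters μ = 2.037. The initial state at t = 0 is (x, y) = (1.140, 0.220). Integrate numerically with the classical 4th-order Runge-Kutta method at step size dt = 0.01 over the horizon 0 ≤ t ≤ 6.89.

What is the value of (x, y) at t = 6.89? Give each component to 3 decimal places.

(x, y) = (1.838, -0.353)

t=0.000: state=(1.140, 0.220)
step 1 (dt=0.01): k1=(0.220, -1.274), k2=(0.214, -1.273), k3=(0.214, -1.273), k4=(0.207, -1.271); state += dt/6·(k1+2k2+2k3+k4)
t=0.010: state=(1.142, 0.207)
t=0.020: state=(1.144, 0.195)
t=0.030: state=(1.146, 0.182)
continuing one RK4 step at a time; state shown every 25 steps (Δt=0.25):
t=0.250: state=(1.157, -0.079)
t=0.500: state=(1.104, -0.334)
t=0.750: state=(0.991, -0.574)
t=1.000: state=(0.813, -0.868)
t=1.250: state=(0.543, -1.333)
t=1.500: state=(0.114, -2.186)
t=1.750: state=(-0.588, -3.425)
t=2.000: state=(-1.457, -2.975)
t=2.250: state=(-1.915, -0.803)
t=2.500: state=(-1.983, 0.071)
t=2.750: state=(-1.933, 0.277)
t=3.000: state=(-1.855, 0.339)
t=3.250: state=(-1.766, 0.376)
t=3.500: state=(-1.667, 0.414)
t=3.750: state=(-1.558, 0.461)
t=4.000: state=(-1.435, 0.525)
t=4.250: state=(-1.293, 0.617)
t=4.500: state=(-1.122, 0.760)
t=4.750: state=(-0.905, 1.001)
t=5.000: state=(-0.605, 1.450)
t=5.250: state=(-0.143, 2.341)
t=5.500: state=(0.610, 3.667)
t=5.750: state=(1.522, 3.014)
t=6.000: state=(1.965, 0.710)
t=6.250: state=(2.017, -0.103)
t=6.500: state=(1.964, -0.281)
t=6.750: state=(1.886, -0.334)
t=6.890: state=(1.838, -0.353)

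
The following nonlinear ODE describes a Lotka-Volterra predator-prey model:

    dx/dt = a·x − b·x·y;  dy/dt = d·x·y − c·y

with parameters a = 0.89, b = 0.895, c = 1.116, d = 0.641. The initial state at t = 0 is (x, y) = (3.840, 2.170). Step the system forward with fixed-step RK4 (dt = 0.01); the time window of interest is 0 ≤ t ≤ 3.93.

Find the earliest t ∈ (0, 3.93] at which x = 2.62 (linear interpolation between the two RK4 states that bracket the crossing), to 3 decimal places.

t = 0.278

t=0.000: state=(3.840, 2.170)
step 1 (dt=0.01): k1=(-4.040, 2.920), k2=(-4.069, 2.911), k3=(-4.069, 2.911), k4=(-4.096, 2.901); state += dt/6·(k1+2k2+2k3+k4)
t=0.010: state=(3.799, 2.199)
t=0.020: state=(3.758, 2.228)
t=0.030: state=(3.716, 2.257)
continuing one RK4 step at a time; state shown every 20 steps (Δt=0.2):
t=0.200: state=(2.963, 2.687)
t=0.270: state=(2.654, 2.819)
next step: t=0.280: state=(2.610, 2.835) — x has crossed 2.62
linear interpolation between t=0.270 (2.65362) and t=0.280 (2.61045) → t≈0.278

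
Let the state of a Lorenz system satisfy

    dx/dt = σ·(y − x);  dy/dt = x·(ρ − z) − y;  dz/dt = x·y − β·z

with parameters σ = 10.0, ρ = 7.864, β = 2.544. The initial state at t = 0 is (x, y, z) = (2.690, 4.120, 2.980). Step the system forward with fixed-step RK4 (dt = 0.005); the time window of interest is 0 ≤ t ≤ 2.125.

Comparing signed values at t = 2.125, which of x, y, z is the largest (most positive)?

largest component: z

t=0.000: state=(2.690, 4.120, 2.980)
step 1 (dt=0.005): k1=(14.300, 9.018, 3.502), k2=(14.168, 9.146, 3.688), k3=(14.174, 9.143, 3.686), k4=(14.048, 9.267, 3.873); state += dt/6·(k1+2k2+2k3+k4)
t=0.005: state=(2.761, 4.166, 2.998)
t=0.010: state=(2.831, 4.213, 3.019)
t=0.015: state=(2.899, 4.261, 3.041)
continuing one RK4 step at a time; state shown every 20 steps (Δt=0.1):
t=0.100: state=(3.974, 5.184, 3.708)
t=0.200: state=(5.126, 6.180, 5.207)
t=0.300: state=(5.948, 6.459, 7.208)
t=0.400: state=(6.037, 5.692, 8.876)
t=0.500: state=(5.344, 4.391, 9.427)
t=0.600: state=(4.328, 3.336, 8.934)
t=0.700: state=(3.476, 2.794, 7.957)
t=0.800: state=(2.978, 2.657, 6.929)
t=0.900: state=(2.811, 2.784, 6.057)
t=1.000: state=(2.901, 3.100, 5.432)
t=1.100: state=(3.190, 3.563, 5.106)
t=1.200: state=(3.629, 4.124, 5.120)
t=1.300: state=(4.153, 4.687, 5.495)
t=1.400: state=(4.654, 5.096, 6.183)
t=1.500: state=(4.987, 5.190, 7.009)
t=1.600: state=(5.035, 4.927, 7.694)
t=1.700: state=(4.795, 4.447, 8.006)
t=1.800: state=(4.394, 3.970, 7.909)
t=1.900: state=(3.996, 3.643, 7.530)
t=2.000: state=(3.713, 3.507, 7.044)
t=2.100: state=(3.587, 3.539, 6.588)
t=2.125: state=(3.580, 3.569, 6.491)
compare at T: x=3.580, y=3.569, z=6.491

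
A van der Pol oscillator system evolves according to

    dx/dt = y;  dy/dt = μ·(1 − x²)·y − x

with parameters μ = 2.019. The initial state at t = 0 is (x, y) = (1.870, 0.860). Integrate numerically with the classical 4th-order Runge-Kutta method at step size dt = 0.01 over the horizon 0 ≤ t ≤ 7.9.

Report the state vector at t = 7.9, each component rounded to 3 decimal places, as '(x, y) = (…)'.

t=0.000: state=(1.870, 0.860)
step 1 (dt=0.01): k1=(0.860, -6.205), k2=(0.829, -6.080), k3=(0.830, -6.082), k4=(0.799, -5.957); state += dt/6·(k1+2k2+2k3+k4)
t=0.010: state=(1.878, 0.799)
t=0.020: state=(1.886, 0.741)
t=0.030: state=(1.893, 0.685)
continuing one RK4 step at a time; state shown every 50 steps (Δt=0.5):
t=0.500: state=(1.903, -0.274)
t=1.000: state=(1.732, -0.389)
t=1.500: state=(1.515, -0.485)
t=2.000: state=(1.233, -0.667)
t=2.500: state=(0.803, -1.140)
t=3.000: state=(-0.102, -2.828)
t=3.500: state=(-1.757, -2.044)
t=4.000: state=(-2.002, 0.199)
t=4.500: state=(-1.854, 0.349)
t=5.000: state=(-1.662, 0.420)
t=5.500: state=(-1.427, 0.534)
t=6.000: state=(-1.108, 0.777)
t=6.500: state=(-0.575, 1.501)
t=7.000: state=(0.677, 3.716)
t=7.500: state=(1.976, 0.616)
t=7.900: state=(1.986, -0.247)

(x, y) = (1.986, -0.247)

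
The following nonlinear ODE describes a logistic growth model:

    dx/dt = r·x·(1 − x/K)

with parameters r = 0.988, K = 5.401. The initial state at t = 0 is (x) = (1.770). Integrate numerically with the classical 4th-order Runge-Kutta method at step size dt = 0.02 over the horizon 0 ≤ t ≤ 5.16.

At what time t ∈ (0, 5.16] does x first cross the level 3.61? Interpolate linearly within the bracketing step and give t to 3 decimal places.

t = 1.437

t=0.000: state=(1.770)
step 1 (dt=0.02): k1=(1.176), k2=(1.180), k3=(1.180), k4=(1.184); state += dt/6·(k1+2k2+2k3+k4)
t=0.020: state=(1.794)
t=0.040: state=(1.817)
t=0.060: state=(1.841)
continuing one RK4 step at a time; state shown every 10 steps (Δt=0.2):
t=0.200: state=(2.013)
t=0.400: state=(2.268)
t=0.600: state=(2.531)
t=0.800: state=(2.798)
t=1.000: state=(3.062)
t=1.200: state=(3.320)
t=1.400: state=(3.566)
t=1.420: state=(3.590)
next step: t=1.440: state=(3.614) — x has crossed 3.61
linear interpolation between t=1.420 (3.59019) and t=1.440 (3.61390) → t≈1.437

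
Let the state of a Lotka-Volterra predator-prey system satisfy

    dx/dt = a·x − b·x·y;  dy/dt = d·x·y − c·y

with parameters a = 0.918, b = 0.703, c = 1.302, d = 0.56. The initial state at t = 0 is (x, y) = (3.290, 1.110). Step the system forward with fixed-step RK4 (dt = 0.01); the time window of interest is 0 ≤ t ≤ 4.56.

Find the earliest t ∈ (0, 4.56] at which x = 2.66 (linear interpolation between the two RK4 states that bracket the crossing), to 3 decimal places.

t=0.000: state=(3.290, 1.110)
step 1 (dt=0.01): k1=(0.453, 0.600), k2=(0.446, 0.603), k3=(0.446, 0.603), k4=(0.440, 0.606); state += dt/6·(k1+2k2+2k3+k4)
t=0.010: state=(3.294, 1.116)
t=0.020: state=(3.299, 1.122)
t=0.030: state=(3.303, 1.128)
continuing one RK4 step at a time; state shown every 20 steps (Δt=0.2):
t=0.200: state=(3.352, 1.242)
t=0.400: state=(3.347, 1.394)
t=0.600: state=(3.268, 1.557)
t=0.800: state=(3.119, 1.717)
t=1.000: state=(2.914, 1.856)
t=1.200: state=(2.677, 1.957)
t=1.210: state=(2.665, 1.960)
next step: t=1.220: state=(2.652, 1.964) — x has crossed 2.66
linear interpolation between t=1.210 (2.66477) and t=1.220 (2.65250) → t≈1.214

t = 1.214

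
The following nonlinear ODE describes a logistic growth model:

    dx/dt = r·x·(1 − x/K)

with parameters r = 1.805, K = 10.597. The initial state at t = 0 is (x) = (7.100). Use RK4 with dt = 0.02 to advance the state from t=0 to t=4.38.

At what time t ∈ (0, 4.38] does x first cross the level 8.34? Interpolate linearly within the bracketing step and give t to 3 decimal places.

t = 0.332

t=0.000: state=(7.100)
step 1 (dt=0.02): k1=(4.229), k2=(4.203), k3=(4.203), k4=(4.176); state += dt/6·(k1+2k2+2k3+k4)
t=0.020: state=(7.184)
t=0.040: state=(7.267)
t=0.060: state=(7.349)
continuing one RK4 step at a time; state shown every 10 steps (Δt=0.2):
t=0.200: state=(7.889)
t=0.320: state=(8.302)
next step: t=0.340: state=(8.366) — x has crossed 8.34
linear interpolation between t=0.320 (8.30205) and t=0.340 (8.36629) → t≈0.332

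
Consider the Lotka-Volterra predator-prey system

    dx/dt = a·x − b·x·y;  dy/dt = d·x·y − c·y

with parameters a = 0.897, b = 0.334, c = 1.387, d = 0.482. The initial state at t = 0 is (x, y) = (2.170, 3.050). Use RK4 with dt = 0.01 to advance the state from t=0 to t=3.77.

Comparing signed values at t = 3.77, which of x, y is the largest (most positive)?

t=0.000: state=(2.170, 3.050)
step 1 (dt=0.01): k1=(-0.264, -1.040), k2=(-0.260, -1.040), k3=(-0.260, -1.040), k4=(-0.256, -1.040); state += dt/6·(k1+2k2+2k3+k4)
t=0.010: state=(2.167, 3.040)
t=0.020: state=(2.165, 3.029)
t=0.030: state=(2.162, 3.019)
continuing one RK4 step at a time; state shown every 20 steps (Δt=0.2):
t=0.200: state=(2.133, 2.843)
t=0.400: state=(2.124, 2.644)
t=0.600: state=(2.144, 2.461)
t=0.800: state=(2.188, 2.297)
t=1.000: state=(2.257, 2.156)
t=1.200: state=(2.347, 2.040)
t=1.400: state=(2.459, 1.948)
t=1.600: state=(2.589, 1.882)
t=1.800: state=(2.736, 1.844)
t=2.000: state=(2.895, 1.832)
t=2.200: state=(3.064, 1.850)
t=2.400: state=(3.235, 1.900)
t=2.600: state=(3.401, 1.982)
t=2.800: state=(3.551, 2.100)
t=3.000: state=(3.674, 2.255)
t=3.200: state=(3.758, 2.446)
t=3.400: state=(3.791, 2.668)
t=3.600: state=(3.765, 2.911)
t=3.770: state=(3.695, 3.123)
compare at T: x=3.695, y=3.123

largest component: x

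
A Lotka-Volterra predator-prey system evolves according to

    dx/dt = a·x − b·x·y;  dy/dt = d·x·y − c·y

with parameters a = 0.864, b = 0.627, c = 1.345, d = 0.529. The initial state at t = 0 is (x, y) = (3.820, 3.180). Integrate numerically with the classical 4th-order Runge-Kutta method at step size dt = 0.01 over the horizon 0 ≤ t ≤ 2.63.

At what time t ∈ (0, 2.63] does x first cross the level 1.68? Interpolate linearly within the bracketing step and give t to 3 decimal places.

t=0.000: state=(3.820, 3.180)
step 1 (dt=0.01): k1=(-4.316, 2.149), k2=(-4.317, 2.120), k3=(-4.317, 2.120), k4=(-4.317, 2.090); state += dt/6·(k1+2k2+2k3+k4)
t=0.010: state=(3.777, 3.201)
t=0.020: state=(3.734, 3.222)
t=0.030: state=(3.691, 3.242)
continuing one RK4 step at a time; state shown every 10 steps (Δt=0.1):
t=0.100: state=(3.391, 3.364)
t=0.200: state=(2.982, 3.480)
t=0.300: state=(2.609, 3.526)
t=0.400: state=(2.281, 3.507)
t=0.500: state=(2.000, 3.433)
t=0.600: state=(1.764, 3.314)
t=0.640: state=(1.682, 3.257)
next step: t=0.650: state=(1.662, 3.242) — x has crossed 1.68
linear interpolation between t=0.640 (1.68203) and t=0.650 (1.66240) → t≈0.641

t = 0.641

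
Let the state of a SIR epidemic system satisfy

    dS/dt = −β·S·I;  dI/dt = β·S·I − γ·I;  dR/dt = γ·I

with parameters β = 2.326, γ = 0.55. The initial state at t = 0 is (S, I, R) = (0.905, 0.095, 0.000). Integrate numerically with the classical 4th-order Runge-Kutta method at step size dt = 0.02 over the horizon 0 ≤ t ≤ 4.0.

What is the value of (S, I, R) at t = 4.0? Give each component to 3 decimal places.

t=0.000: state=(0.905, 0.095, 0.000)
step 1 (dt=0.02): k1=(-0.200, 0.148, 0.052), k2=(-0.203, 0.150, 0.053), k3=(-0.203, 0.150, 0.053), k4=(-0.205, 0.151, 0.054); state += dt/6·(k1+2k2+2k3+k4)
t=0.020: state=(0.901, 0.098, 0.001)
t=0.040: state=(0.897, 0.101, 0.002)
t=0.060: state=(0.893, 0.104, 0.003)
continuing one RK4 step at a time; state shown every 10 steps (Δt=0.2):
t=0.200: state=(0.859, 0.128, 0.012)
t=0.400: state=(0.802, 0.169, 0.029)
t=0.600: state=(0.733, 0.217, 0.050)
t=0.800: state=(0.655, 0.268, 0.076)
t=1.000: state=(0.571, 0.320, 0.109)
t=1.200: state=(0.487, 0.367, 0.147)
t=1.400: state=(0.407, 0.404, 0.189)
t=1.600: state=(0.335, 0.430, 0.235)
t=1.800: state=(0.273, 0.444, 0.283)
t=2.000: state=(0.222, 0.446, 0.332)
t=2.200: state=(0.181, 0.438, 0.381)
t=2.400: state=(0.148, 0.424, 0.428)
t=2.600: state=(0.122, 0.404, 0.474)
t=2.800: state=(0.102, 0.381, 0.517)
t=3.000: state=(0.086, 0.357, 0.558)
t=3.200: state=(0.073, 0.331, 0.596)
t=3.400: state=(0.063, 0.306, 0.631)
t=3.600: state=(0.055, 0.282, 0.663)
t=3.800: state=(0.048, 0.259, 0.693)
t=4.000: state=(0.043, 0.237, 0.720)

(S, I, R) = (0.043, 0.237, 0.720)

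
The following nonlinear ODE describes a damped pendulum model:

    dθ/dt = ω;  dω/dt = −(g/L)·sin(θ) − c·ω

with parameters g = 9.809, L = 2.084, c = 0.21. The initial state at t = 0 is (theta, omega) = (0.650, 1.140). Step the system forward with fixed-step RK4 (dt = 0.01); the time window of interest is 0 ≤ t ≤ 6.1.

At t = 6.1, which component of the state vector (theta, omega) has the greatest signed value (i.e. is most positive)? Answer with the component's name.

largest component: theta

t=0.000: state=(0.650, 1.140)
step 1 (dt=0.01): k1=(1.140, -3.088), k2=(1.125, -3.106), k3=(1.124, -3.106), k4=(1.109, -3.123); state += dt/6·(k1+2k2+2k3+k4)
t=0.010: state=(0.661, 1.109)
t=0.020: state=(0.672, 1.078)
t=0.030: state=(0.683, 1.046)
continuing one RK4 step at a time; state shown every 20 steps (Δt=0.2):
t=0.200: state=(0.812, 0.470)
t=0.400: state=(0.836, -0.233)
t=0.600: state=(0.723, -0.878)
t=0.800: state=(0.495, -1.374)
t=1.000: state=(0.190, -1.628)
t=1.200: state=(-0.136, -1.584)
t=1.400: state=(-0.425, -1.258)
t=1.600: state=(-0.627, -0.737)
t=1.800: state=(-0.714, -0.127)
t=2.000: state=(-0.678, 0.476)
t=2.200: state=(-0.530, 0.986)
t=2.400: state=(-0.296, 1.318)
t=2.600: state=(-0.019, 1.408)
t=2.800: state=(0.250, 1.241)
t=3.000: state=(0.463, 0.862)
t=3.200: state=(0.587, 0.358)
t=3.400: state=(0.604, -0.181)
t=3.600: state=(0.518, -0.670)
t=3.800: state=(0.345, -1.032)
t=4.000: state=(0.118, -1.202)
t=4.200: state=(-0.121, -1.149)
t=4.400: state=(-0.328, -0.893)
t=4.600: state=(-0.468, -0.493)
t=4.800: state=(-0.521, -0.028)
t=5.000: state=(-0.481, 0.422)
t=5.200: state=(-0.358, 0.784)
t=5.400: state=(-0.177, 0.998)
t=5.600: state=(0.028, 1.025)
t=5.800: state=(0.220, 0.866)
t=6.000: state=(0.365, 0.559)
t=6.100: state=(0.411, 0.371)
compare at T: theta=0.411, omega=0.371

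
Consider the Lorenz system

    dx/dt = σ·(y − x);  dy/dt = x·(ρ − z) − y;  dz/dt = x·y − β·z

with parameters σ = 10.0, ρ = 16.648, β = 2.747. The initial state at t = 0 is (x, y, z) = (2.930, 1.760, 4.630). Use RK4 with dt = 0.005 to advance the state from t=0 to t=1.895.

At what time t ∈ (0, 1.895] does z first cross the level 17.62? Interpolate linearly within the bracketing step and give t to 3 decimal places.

t=0.000: state=(2.930, 1.760, 4.630)
step 1 (dt=0.005): k1=(-11.700, 33.453, -7.562), k2=(-10.571, 33.072, -7.319), k3=(-10.609, 33.106, -7.318), k4=(-9.514, 32.755, -7.078); state += dt/6·(k1+2k2+2k3+k4)
t=0.005: state=(2.877, 1.925, 4.593)
t=0.010: state=(2.835, 2.088, 4.559)
t=0.015: state=(2.802, 2.247, 4.527)
continuing one RK4 step at a time; state shown every 20 steps (Δt=0.1):
t=0.100: state=(3.361, 4.995, 4.407)
t=0.200: state=(5.947, 9.454, 6.297)
t=0.300: state=(9.954, 13.858, 13.329)
t=0.340: state=(11.279, 13.795, 17.592)
next step: t=0.345: state=(11.398, 13.658, 18.125) — z has crossed 17.62
linear interpolation between t=0.340 (17.59163) and t=0.345 (18.12472) → t≈0.340

t = 0.340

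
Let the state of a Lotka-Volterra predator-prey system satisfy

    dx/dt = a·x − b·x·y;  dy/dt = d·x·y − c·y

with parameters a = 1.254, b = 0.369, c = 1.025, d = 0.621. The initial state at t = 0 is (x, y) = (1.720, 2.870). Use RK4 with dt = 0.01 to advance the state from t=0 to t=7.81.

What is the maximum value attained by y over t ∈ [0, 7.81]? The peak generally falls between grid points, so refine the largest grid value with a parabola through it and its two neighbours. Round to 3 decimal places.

max y = 4.004

t=0.000: state=(1.720, 2.870)
step 1 (dt=0.01): k1=(0.335, 0.124), k2=(0.335, 0.127), k3=(0.335, 0.127), k4=(0.335, 0.130); state += dt/6·(k1+2k2+2k3+k4)
t=0.010: state=(1.723, 2.871)
t=0.020: state=(1.727, 2.873)
t=0.030: state=(1.730, 2.874)
continuing one RK4 step at a time; state shown every 50 steps (Δt=0.5):
t=0.500: state=(1.877, 3.007)
t=1.000: state=(1.970, 3.281)
t=1.500: state=(1.951, 3.624)
t=2.000: state=(1.819, 3.907)
t=2.500: state=(1.636, 4.003)
t=3.000: state=(1.475, 3.882)
t=3.500: state=(1.381, 3.616)
t=4.000: state=(1.365, 3.310)
t=4.500: state=(1.422, 3.051)
t=5.000: state=(1.542, 2.892)
t=5.500: state=(1.701, 2.864)
t=6.000: state=(1.861, 2.984)
t=6.500: state=(1.965, 3.245)
t=7.000: state=(1.959, 3.586)
t=7.500: state=(1.838, 3.883)
t=7.810: state=(1.728, 3.984)
largest grid value and its neighbours: y(2.450)=4.00387, y(2.460)=4.00392, y(2.470)=4.00388
parabola through these three points peaks at t≈2.460 with y≈4.00392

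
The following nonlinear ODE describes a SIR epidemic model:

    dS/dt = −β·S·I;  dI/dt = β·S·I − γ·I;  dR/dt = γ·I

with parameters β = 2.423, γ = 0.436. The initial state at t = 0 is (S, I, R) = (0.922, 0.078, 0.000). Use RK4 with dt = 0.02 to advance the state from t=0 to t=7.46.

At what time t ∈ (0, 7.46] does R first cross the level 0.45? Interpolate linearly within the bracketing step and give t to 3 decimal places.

t = 2.759

t=0.000: state=(0.922, 0.078, 0.000)
step 1 (dt=0.02): k1=(-0.174, 0.140, 0.034), k2=(-0.177, 0.142, 0.035), k3=(-0.177, 0.142, 0.035), k4=(-0.180, 0.145, 0.035); state += dt/6·(k1+2k2+2k3+k4)
t=0.020: state=(0.918, 0.081, 0.001)
t=0.040: state=(0.915, 0.084, 0.001)
t=0.060: state=(0.911, 0.087, 0.002)
continuing one RK4 step at a time; state shown every 25 steps (Δt=0.5):
t=0.500: state=(0.794, 0.179, 0.027)
t=1.000: state=(0.584, 0.334, 0.082)
t=1.500: state=(0.356, 0.473, 0.171)
t=2.000: state=(0.193, 0.526, 0.282)
t=2.500: state=(0.103, 0.502, 0.395)
t=2.740: state=(0.077, 0.477, 0.446)
next step: t=2.760: state=(0.076, 0.474, 0.450) — R has crossed 0.45
linear interpolation between t=2.740 (0.44609) and t=2.760 (0.45024) → t≈2.759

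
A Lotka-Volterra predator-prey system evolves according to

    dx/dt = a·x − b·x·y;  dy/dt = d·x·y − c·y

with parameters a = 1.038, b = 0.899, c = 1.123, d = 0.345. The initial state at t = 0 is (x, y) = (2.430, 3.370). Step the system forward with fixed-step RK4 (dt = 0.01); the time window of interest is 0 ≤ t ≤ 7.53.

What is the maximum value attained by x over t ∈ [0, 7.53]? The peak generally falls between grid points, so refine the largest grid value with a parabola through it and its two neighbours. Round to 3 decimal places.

t=0.000: state=(2.430, 3.370)
step 1 (dt=0.01): k1=(-4.840, -0.959), k2=(-4.781, -0.986), k3=(-4.781, -0.986), k4=(-4.723, -1.012); state += dt/6·(k1+2k2+2k3+k4)
t=0.010: state=(2.382, 3.360)
t=0.020: state=(2.336, 3.350)
t=0.030: state=(2.290, 3.339)
continuing one RK4 step at a time; state shown every 25 steps (Δt=0.25):
t=0.250: state=(1.533, 3.007)
t=0.500: state=(1.065, 2.535)
t=0.750: state=(0.823, 2.074)
t=1.000: state=(0.701, 1.672)
t=1.250: state=(0.649, 1.338)
t=1.500: state=(0.643, 1.068)
t=1.750: state=(0.672, 0.853)
t=2.000: state=(0.734, 0.685)
t=2.250: state=(0.828, 0.553)
t=2.500: state=(0.959, 0.451)
t=2.750: state=(1.134, 0.373)
t=3.000: state=(1.361, 0.313)
t=3.250: state=(1.653, 0.269)
t=3.500: state=(2.025, 0.238)
t=3.750: state=(2.494, 0.218)
t=4.000: state=(3.082, 0.210)
t=4.250: state=(3.811, 0.213)
t=4.500: state=(4.701, 0.232)
t=4.750: state=(5.760, 0.274)
t=5.000: state=(6.961, 0.358)
t=5.250: state=(8.191, 0.521)
t=5.500: state=(9.154, 0.834)
t=5.750: state=(9.279, 1.406)
t=6.000: state=(7.996, 2.261)
t=6.250: state=(5.653, 3.086)
t=6.500: state=(3.482, 3.439)
t=6.750: state=(2.104, 3.286)
t=7.000: state=(1.362, 2.872)
t=7.250: state=(0.977, 2.395)
t=7.500: state=(0.778, 1.949)
t=7.530: state=(0.762, 1.899)
largest grid value and its neighbours: x(5.650)=9.37452, x(5.660)=9.37477, x(5.670)=9.37295
parabola through these three points peaks at t≈5.656 with x≈9.37492

max x = 9.375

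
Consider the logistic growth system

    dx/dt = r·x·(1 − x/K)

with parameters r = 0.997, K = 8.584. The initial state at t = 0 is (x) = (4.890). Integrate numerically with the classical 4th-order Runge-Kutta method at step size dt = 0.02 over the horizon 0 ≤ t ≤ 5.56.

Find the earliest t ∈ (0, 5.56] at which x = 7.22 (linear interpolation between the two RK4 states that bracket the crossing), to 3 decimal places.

t = 1.390

t=0.000: state=(4.890)
step 1 (dt=0.02): k1=(2.098), k2=(2.095), k3=(2.095), k4=(2.092); state += dt/6·(k1+2k2+2k3+k4)
t=0.020: state=(4.932)
t=0.040: state=(4.974)
t=0.060: state=(5.015)
continuing one RK4 step at a time; state shown every 10 steps (Δt=0.2):
t=0.200: state=(5.303)
t=0.400: state=(5.696)
t=0.600: state=(6.065)
t=0.800: state=(6.405)
t=1.000: state=(6.713)
t=1.200: state=(6.988)
t=1.380: state=(7.208)
next step: t=1.400: state=(7.231) — x has crossed 7.22
linear interpolation between t=1.380 (7.20838) and t=1.400 (7.23126) → t≈1.390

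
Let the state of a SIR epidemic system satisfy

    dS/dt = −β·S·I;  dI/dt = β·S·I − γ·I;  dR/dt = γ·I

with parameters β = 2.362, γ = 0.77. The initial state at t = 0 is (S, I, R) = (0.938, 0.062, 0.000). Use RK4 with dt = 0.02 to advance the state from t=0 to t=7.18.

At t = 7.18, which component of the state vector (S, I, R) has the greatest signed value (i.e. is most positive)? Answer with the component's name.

t=0.000: state=(0.938, 0.062, 0.000)
step 1 (dt=0.02): k1=(-0.137, 0.090, 0.048), k2=(-0.139, 0.091, 0.048), k3=(-0.139, 0.091, 0.048), k4=(-0.141, 0.092, 0.049); state += dt/6·(k1+2k2+2k3+k4)
t=0.020: state=(0.935, 0.064, 0.001)
t=0.040: state=(0.932, 0.066, 0.002)
t=0.060: state=(0.929, 0.068, 0.003)
continuing one RK4 step at a time; state shown every 25 steps (Δt=0.5):
t=0.500: state=(0.844, 0.121, 0.034)
t=1.000: state=(0.697, 0.206, 0.097)
t=1.500: state=(0.519, 0.288, 0.193)
t=2.000: state=(0.359, 0.328, 0.313)
t=2.500: state=(0.244, 0.317, 0.439)
t=3.000: state=(0.172, 0.275, 0.553)
t=3.500: state=(0.128, 0.223, 0.649)
t=4.000: state=(0.101, 0.173, 0.725)
t=4.500: state=(0.085, 0.132, 0.784)
t=5.000: state=(0.074, 0.098, 0.828)
t=5.500: state=(0.067, 0.073, 0.860)
t=6.000: state=(0.062, 0.053, 0.884)
t=6.500: state=(0.059, 0.039, 0.902)
t=7.000: state=(0.057, 0.028, 0.915)
t=7.180: state=(0.056, 0.025, 0.919)
compare at T: S=0.056, I=0.025, R=0.919

largest component: R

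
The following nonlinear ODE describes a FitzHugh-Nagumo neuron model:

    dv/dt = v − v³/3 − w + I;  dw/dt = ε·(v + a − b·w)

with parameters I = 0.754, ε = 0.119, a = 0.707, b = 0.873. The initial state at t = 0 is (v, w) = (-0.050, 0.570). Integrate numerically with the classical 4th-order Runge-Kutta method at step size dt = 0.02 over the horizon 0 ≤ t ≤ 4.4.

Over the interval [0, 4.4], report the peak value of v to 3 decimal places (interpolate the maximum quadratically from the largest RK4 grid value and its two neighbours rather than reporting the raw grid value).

t=0.000: state=(-0.050, 0.570)
step 1 (dt=0.02): k1=(0.134, 0.019), k2=(0.135, 0.019), k3=(0.135, 0.019), k4=(0.136, 0.019); state += dt/6·(k1+2k2+2k3+k4)
t=0.020: state=(-0.047, 0.570)
t=0.040: state=(-0.045, 0.571)
t=0.060: state=(-0.042, 0.571)
continuing one RK4 step at a time; state shown every 10 steps (Δt=0.2):
t=0.200: state=(-0.021, 0.574)
t=0.400: state=(0.014, 0.579)
t=0.600: state=(0.055, 0.584)
t=0.800: state=(0.104, 0.591)
t=1.000: state=(0.163, 0.599)
t=1.200: state=(0.232, 0.607)
t=1.400: state=(0.313, 0.618)
t=1.600: state=(0.407, 0.630)
t=1.800: state=(0.516, 0.645)
t=2.000: state=(0.639, 0.662)
t=2.200: state=(0.772, 0.682)
t=2.400: state=(0.913, 0.704)
t=2.600: state=(1.053, 0.729)
t=2.800: state=(1.186, 0.757)
t=3.000: state=(1.302, 0.788)
t=3.200: state=(1.397, 0.820)
t=3.400: state=(1.471, 0.854)
t=3.600: state=(1.523, 0.888)
t=3.800: state=(1.557, 0.923)
t=4.000: state=(1.576, 0.957)
t=4.200: state=(1.585, 0.992)
t=4.400: state=(1.585, 1.025)
largest grid value and its neighbours: v(4.300)=1.58573, v(4.320)=1.58574, v(4.340)=1.58568
parabola through these three points peaks at t≈4.312 with v≈1.58575

max v = 1.586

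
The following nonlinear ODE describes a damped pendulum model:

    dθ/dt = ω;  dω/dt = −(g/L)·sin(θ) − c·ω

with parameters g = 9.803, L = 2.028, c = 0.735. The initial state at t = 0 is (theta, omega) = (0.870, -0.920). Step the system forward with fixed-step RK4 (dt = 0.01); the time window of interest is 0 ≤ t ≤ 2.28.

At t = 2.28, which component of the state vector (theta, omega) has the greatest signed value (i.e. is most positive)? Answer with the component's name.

largest component: omega

t=0.000: state=(0.870, -0.920)
step 1 (dt=0.01): k1=(-0.920, -3.018), k2=(-0.935, -2.993), k3=(-0.935, -2.993), k4=(-0.950, -2.967); state += dt/6·(k1+2k2+2k3+k4)
t=0.010: state=(0.861, -0.950)
t=0.020: state=(0.851, -0.979)
t=0.030: state=(0.841, -1.008)
continuing one RK4 step at a time; state shown every 10 steps (Δt=0.1):
t=0.100: state=(0.764, -1.195)
t=0.200: state=(0.633, -1.410)
t=0.300: state=(0.484, -1.557)
t=0.400: state=(0.324, -1.630)
t=0.500: state=(0.161, -1.625)
t=0.600: state=(0.001, -1.547)
t=0.700: state=(-0.147, -1.403)
t=0.800: state=(-0.277, -1.204)
t=0.900: state=(-0.386, -0.966)
t=1.000: state=(-0.470, -0.703)
t=1.100: state=(-0.526, -0.430)
t=1.200: state=(-0.556, -0.158)
t=1.300: state=(-0.558, 0.100)
t=1.400: state=(-0.536, 0.336)
t=1.500: state=(-0.492, 0.542)
t=1.600: state=(-0.429, 0.711)
t=1.700: state=(-0.351, 0.839)
t=1.800: state=(-0.263, 0.920)
t=1.900: state=(-0.169, 0.954)
t=2.000: state=(-0.074, 0.943)
t=2.100: state=(0.018, 0.888)
t=2.200: state=(0.103, 0.797)
t=2.280: state=(0.163, 0.701)
compare at T: theta=0.163, omega=0.701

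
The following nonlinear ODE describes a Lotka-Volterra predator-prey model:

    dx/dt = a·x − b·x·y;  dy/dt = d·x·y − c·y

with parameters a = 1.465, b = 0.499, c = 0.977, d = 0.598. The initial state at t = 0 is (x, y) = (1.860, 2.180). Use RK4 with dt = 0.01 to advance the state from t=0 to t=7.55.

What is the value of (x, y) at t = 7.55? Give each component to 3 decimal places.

t=0.000: state=(1.860, 2.180)
step 1 (dt=0.01): k1=(0.702, 0.295), k2=(0.702, 0.300), k3=(0.701, 0.300), k4=(0.701, 0.304); state += dt/6·(k1+2k2+2k3+k4)
t=0.010: state=(1.867, 2.183)
t=0.020: state=(1.874, 2.186)
t=0.030: state=(1.881, 2.189)
continuing one RK4 step at a time; state shown every 25 steps (Δt=0.25):
t=0.250: state=(2.032, 2.284)
t=0.500: state=(2.182, 2.453)
t=0.750: state=(2.286, 2.685)
t=1.000: state=(2.318, 2.971)
t=1.250: state=(2.264, 3.281)
t=1.500: state=(2.129, 3.572)
t=1.750: state=(1.937, 3.793)
t=2.000: state=(1.726, 3.907)
t=2.250: state=(1.528, 3.902)
t=2.500: state=(1.362, 3.792)
t=2.750: state=(1.238, 3.606)
t=3.000: state=(1.155, 3.376)
t=3.250: state=(1.110, 3.131)
t=3.500: state=(1.100, 2.891)
t=3.750: state=(1.121, 2.673)
t=4.000: state=(1.173, 2.484)
t=4.250: state=(1.253, 2.332)
t=4.500: state=(1.361, 2.220)
t=4.750: state=(1.495, 2.153)
t=5.000: state=(1.652, 2.133)
t=5.250: state=(1.823, 2.166)
t=5.500: state=(1.997, 2.257)
t=5.750: state=(2.154, 2.412)
t=6.000: state=(2.269, 2.632)
t=6.250: state=(2.318, 2.908)
t=6.500: state=(2.282, 3.216)
t=6.750: state=(2.163, 3.515)
t=7.000: state=(1.980, 3.755)
t=7.250: state=(1.770, 3.893)
t=7.500: state=(1.567, 3.913)
t=7.550: state=(1.530, 3.903)

(x, y) = (1.530, 3.903)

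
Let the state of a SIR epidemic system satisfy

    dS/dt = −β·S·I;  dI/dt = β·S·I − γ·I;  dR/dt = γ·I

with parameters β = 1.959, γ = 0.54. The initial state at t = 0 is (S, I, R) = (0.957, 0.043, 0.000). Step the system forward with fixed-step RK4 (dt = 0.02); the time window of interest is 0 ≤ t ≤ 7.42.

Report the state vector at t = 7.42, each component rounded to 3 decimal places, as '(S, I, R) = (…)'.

(S, I, R) = (0.039, 0.077, 0.884)

t=0.000: state=(0.957, 0.043, 0.000)
step 1 (dt=0.02): k1=(-0.081, 0.057, 0.023), k2=(-0.082, 0.058, 0.024), k3=(-0.082, 0.058, 0.024), k4=(-0.083, 0.059, 0.024); state += dt/6·(k1+2k2+2k3+k4)
t=0.020: state=(0.955, 0.044, 0.000)
t=0.040: state=(0.954, 0.045, 0.001)
t=0.060: state=(0.952, 0.047, 0.001)
continuing one RK4 step at a time; state shown every 25 steps (Δt=0.5):
t=0.500: state=(0.902, 0.082, 0.016)
t=1.000: state=(0.809, 0.145, 0.046)
t=1.500: state=(0.674, 0.229, 0.097)
t=2.000: state=(0.516, 0.314, 0.170)
t=2.500: state=(0.368, 0.368, 0.263)
t=3.000: state=(0.254, 0.380, 0.365)
t=3.500: state=(0.177, 0.358, 0.465)
t=4.000: state=(0.127, 0.316, 0.557)
t=4.500: state=(0.095, 0.269, 0.636)
t=5.000: state=(0.075, 0.223, 0.702)
t=5.500: state=(0.061, 0.182, 0.757)
t=6.000: state=(0.052, 0.147, 0.801)
t=6.500: state=(0.046, 0.118, 0.836)
t=7.000: state=(0.042, 0.094, 0.865)
t=7.420: state=(0.039, 0.077, 0.884)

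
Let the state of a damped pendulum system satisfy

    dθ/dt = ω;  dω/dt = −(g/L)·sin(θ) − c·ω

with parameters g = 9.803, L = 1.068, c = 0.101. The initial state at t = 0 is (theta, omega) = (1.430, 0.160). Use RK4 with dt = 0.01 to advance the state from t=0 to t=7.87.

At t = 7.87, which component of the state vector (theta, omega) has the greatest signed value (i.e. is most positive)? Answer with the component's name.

largest component: omega

t=0.000: state=(1.430, 0.160)
step 1 (dt=0.01): k1=(0.160, -9.104), k2=(0.114, -9.101), k3=(0.114, -9.100), k4=(0.069, -9.096); state += dt/6·(k1+2k2+2k3+k4)
t=0.010: state=(1.431, 0.069)
t=0.020: state=(1.431, -0.022)
t=0.030: state=(1.431, -0.113)
continuing one RK4 step at a time; state shown every 50 steps (Δt=0.5):
t=0.500: state=(0.450, -3.668)
t=1.000: state=(-1.169, -1.733)
t=1.500: state=(-0.937, 2.552)
t=2.000: state=(0.725, 2.875)
t=2.500: state=(1.163, -1.254)
t=3.000: state=(-0.223, -3.372)
t=3.500: state=(-1.179, 0.033)
t=4.000: state=(-0.228, 3.227)
t=4.500: state=(1.045, 1.024)
t=5.000: state=(0.571, -2.657)
t=5.500: state=(-0.814, -1.855)
t=6.000: state=(-0.792, 1.899)
t=6.500: state=(0.535, 2.405)
t=7.000: state=(0.901, -1.107)
t=7.500: state=(-0.249, -2.656)
t=7.870: state=(-0.904, -0.594)
compare at T: theta=-0.904, omega=-0.594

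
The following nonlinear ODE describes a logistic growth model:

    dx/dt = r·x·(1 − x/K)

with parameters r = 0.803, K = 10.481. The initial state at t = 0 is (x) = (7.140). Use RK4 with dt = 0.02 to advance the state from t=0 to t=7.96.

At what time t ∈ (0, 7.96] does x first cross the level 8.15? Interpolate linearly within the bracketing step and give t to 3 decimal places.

t = 0.613

t=0.000: state=(7.140)
step 1 (dt=0.02): k1=(1.828), k2=(1.822), k3=(1.822), k4=(1.817); state += dt/6·(k1+2k2+2k3+k4)
t=0.020: state=(7.176)
t=0.040: state=(7.213)
t=0.060: state=(7.249)
continuing one RK4 step at a time; state shown every 25 steps (Δt=0.5):
t=0.500: state=(7.981)
t=0.600: state=(8.131)
next step: t=0.620: state=(8.160) — x has crossed 8.15
linear interpolation between t=0.600 (8.13095) and t=0.620 (8.16010) → t≈0.613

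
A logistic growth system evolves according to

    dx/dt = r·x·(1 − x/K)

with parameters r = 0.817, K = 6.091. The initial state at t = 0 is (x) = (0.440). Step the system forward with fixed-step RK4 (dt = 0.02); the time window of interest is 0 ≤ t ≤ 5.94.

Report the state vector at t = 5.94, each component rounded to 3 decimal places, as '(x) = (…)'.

(x) = (5.536)

t=0.000: state=(0.440)
step 1 (dt=0.02): k1=(0.334), k2=(0.336), k3=(0.336), k4=(0.338); state += dt/6·(k1+2k2+2k3+k4)
t=0.020: state=(0.447)
t=0.040: state=(0.454)
t=0.060: state=(0.460)
continuing one RK4 step at a time; state shown every 10 steps (Δt=0.2):
t=0.200: state=(0.512)
t=0.400: state=(0.593)
t=0.600: state=(0.687)
t=0.800: state=(0.793)
t=1.000: state=(0.913)
t=1.200: state=(1.047)
t=1.400: state=(1.196)
t=1.600: state=(1.361)
t=1.800: state=(1.542)
t=2.000: state=(1.737)
t=2.200: state=(1.947)
t=2.400: state=(2.169)
t=2.600: state=(2.403)
t=2.800: state=(2.644)
t=3.000: state=(2.891)
t=3.200: state=(3.139)
t=3.400: state=(3.387)
t=3.600: state=(3.630)
t=3.800: state=(3.865)
t=4.000: state=(4.090)
t=4.200: state=(4.303)
t=4.400: state=(4.503)
t=4.600: state=(4.687)
t=4.800: state=(4.856)
t=5.000: state=(5.009)
t=5.200: state=(5.147)
t=5.400: state=(5.270)
t=5.600: state=(5.379)
t=5.800: state=(5.476)
t=5.940: state=(5.536)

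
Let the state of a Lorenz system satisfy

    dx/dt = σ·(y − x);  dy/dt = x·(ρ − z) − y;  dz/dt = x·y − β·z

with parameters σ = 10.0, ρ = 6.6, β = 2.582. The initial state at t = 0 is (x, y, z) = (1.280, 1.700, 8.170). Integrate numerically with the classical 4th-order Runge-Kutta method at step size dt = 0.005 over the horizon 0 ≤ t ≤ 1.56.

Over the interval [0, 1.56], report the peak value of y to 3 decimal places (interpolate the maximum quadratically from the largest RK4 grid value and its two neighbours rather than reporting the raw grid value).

max y = 5.275

t=0.000: state=(1.280, 1.700, 8.170)
step 1 (dt=0.005): k1=(4.200, -3.710, -18.919), k2=(4.002, -3.656, -18.791), k3=(4.009, -3.656, -18.792), k4=(3.817, -3.601, -18.666); state += dt/6·(k1+2k2+2k3+k4)
t=0.005: state=(1.300, 1.682, 8.076)
t=0.010: state=(1.318, 1.664, 7.983)
t=0.015: state=(1.335, 1.647, 7.892)
continuing one RK4 step at a time; state shown every 20 steps (Δt=0.1):
t=0.100: state=(1.441, 1.449, 6.501)
t=0.200: state=(1.425, 1.418, 5.201)
t=0.300: state=(1.461, 1.547, 4.204)
t=0.400: state=(1.604, 1.805, 3.472)
t=0.500: state=(1.867, 2.192, 2.987)
t=0.600: state=(2.259, 2.718, 2.755)
t=0.700: state=(2.786, 3.380, 2.809)
t=0.800: state=(3.434, 4.126, 3.208)
t=0.900: state=(4.135, 4.821, 3.989)
t=1.000: state=(4.743, 5.237, 5.080)
t=1.100: state=(5.059, 5.174, 6.209)
t=1.200: state=(4.960, 4.659, 6.989)
t=1.300: state=(4.516, 3.970, 7.201)
t=1.400: state=(3.948, 3.393, 6.923)
t=1.500: state=(3.458, 3.047, 6.384)
t=1.560: state=(3.245, 2.946, 6.024)
largest grid value and its neighbours: y(1.035)=5.27472, y(1.040)=5.27484, y(1.045)=5.27363
parabola through these three points peaks at t≈1.038 with y≈5.27495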